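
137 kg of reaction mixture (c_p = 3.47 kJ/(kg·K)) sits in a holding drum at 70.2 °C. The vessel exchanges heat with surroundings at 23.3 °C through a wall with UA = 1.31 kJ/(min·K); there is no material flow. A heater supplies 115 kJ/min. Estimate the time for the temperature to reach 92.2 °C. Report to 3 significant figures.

M c_p dT/dt = −UA(T − T_amb) + Q̇.
τ = M c_p/UA = 362.89 min; T_ss = T_amb + Q̇/UA = 23.3 + 115/1.31 = 111.09 °C.
T(t) = T_ss + (T₀ − T_ss)e^(−t/τ); set T = 92.2:
t = −τ ln[(T − T_ss)/(T₀ − T_ss)] = −362.89 · ln(0.46192) = 280.28 min.

280 min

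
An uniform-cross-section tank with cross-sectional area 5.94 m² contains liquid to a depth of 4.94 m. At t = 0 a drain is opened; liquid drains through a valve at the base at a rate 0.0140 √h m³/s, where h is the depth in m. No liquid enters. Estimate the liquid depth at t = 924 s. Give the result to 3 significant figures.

With no inflow, A dh/dt = −0.0140 √h.
This is separable: 2 d(√h)/dt = −0.0140/A, so √h = √h₀ − (0.0140/(2A)) t.
√h = √4.94 − 0.0140·924/(2·5.94) = 2.2226 − 1.0889 = 1.1337.
h = 1.1337² = 1.2853 m.

1.29 m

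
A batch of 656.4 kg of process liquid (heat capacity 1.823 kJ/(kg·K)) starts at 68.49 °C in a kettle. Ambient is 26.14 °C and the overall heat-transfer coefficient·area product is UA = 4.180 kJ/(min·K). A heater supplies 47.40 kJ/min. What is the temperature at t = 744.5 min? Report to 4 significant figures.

39.78 °C

Lumped-capacitance energy balance: M c_p dT/dt = UA(T_amb − T) + Q̇.
dT/dt = (T_ss − T)/τ with T_ss = T_amb + Q̇/UA = 26.14 + 47.40/4.180 = 37.4797 °C, τ = M c_p/UA = 656.4·1.823/4.180 = 286.272 min.
T approaches T_ss exponentially: T(t) = T_ss + (T₀ − T_ss) e^(−t/τ).
T(744.5) = 37.4797 + (31.0103)·0.0742236 = 39.7814 °C.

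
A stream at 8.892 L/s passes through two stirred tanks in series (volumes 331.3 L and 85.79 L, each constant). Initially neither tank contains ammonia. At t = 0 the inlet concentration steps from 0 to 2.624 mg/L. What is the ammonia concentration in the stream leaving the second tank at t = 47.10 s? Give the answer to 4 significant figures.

1.631 mg/L

Species balance on tank i: dCᵢ/dt = (Cᵢ₋₁ − Cᵢ)/τᵢ with τᵢ = Vᵢ/Q.
τ₁ = 331.3/8.892 = 37.2582 s; τ₂ = 85.79/8.892 = 9.64800 s.
Solving the cascade with C₁(0)=C₂(0)=0 gives C₂(t) = C_in[1 − (τ₁ e^(−t/τ₁) − τ₂ e^(−t/τ₂))/(τ₁ − τ₂)].
At t = 47.10: e^(−t/τ₁) = 0.282479, e^(−t/τ₂) = 0.00758304.
C₂ = 2.624·[1 − (37.2582·0.282479 − 9.64800·0.00758304)/(27.6102)] = 2.624·0.621462 = 1.63072 mg/L.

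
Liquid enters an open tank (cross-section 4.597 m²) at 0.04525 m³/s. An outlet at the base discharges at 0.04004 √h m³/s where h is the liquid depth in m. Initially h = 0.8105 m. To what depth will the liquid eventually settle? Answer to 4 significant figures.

1.277 m

Level balance: A dh/dt = 0.04525 − 0.04004 √h. Setting dh/dt = 0:
Q_in = 0.04004 √h_ss ⇒ √h_ss = 0.04525/0.04004 = 1.13012.
h_ss = 1.13012² = 1.27717 m. (Since h₀ = 0.8105 m < h_ss, the level will rise toward this value.)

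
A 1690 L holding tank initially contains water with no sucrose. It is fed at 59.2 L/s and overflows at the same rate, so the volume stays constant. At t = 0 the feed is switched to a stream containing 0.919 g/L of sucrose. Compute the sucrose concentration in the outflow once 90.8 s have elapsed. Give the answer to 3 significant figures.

Mass balance on the solute (V constant): V dC/dt = Q(C_in − C).
Rewrite as dC/dt + C/τ = C_in/τ, τ = V/Q = 28.547 s.
This is linear first-order; C(t) = C_in + (C₀ − C_in) e^(−t/τ).
C(90.8) = 0.919 + (0 − 0.919)·e^(−90.8/28.547) = 0.919 + (-0.91900)·0.041557 = 0.88081 g/L.

0.881 g/L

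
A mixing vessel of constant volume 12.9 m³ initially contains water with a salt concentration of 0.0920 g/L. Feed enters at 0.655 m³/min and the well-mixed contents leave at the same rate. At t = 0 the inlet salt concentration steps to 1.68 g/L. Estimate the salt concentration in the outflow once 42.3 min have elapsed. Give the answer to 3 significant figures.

1.49 g/L

Unsteady species balance (constant V, well mixed): V dC/dt = Q(C_in − C).
Time constant τ = V/Q = 12.9/0.655 = 19.695 min.
This is linear first-order; C(t) = C_in + (C₀ − C_in) e^(−t/τ).
C(42.3) = 1.68 + (0.0920 − 1.68)·e^(−42.3/19.695) = 1.68 + (-1.5880)·0.11674 = 1.4946 g/L.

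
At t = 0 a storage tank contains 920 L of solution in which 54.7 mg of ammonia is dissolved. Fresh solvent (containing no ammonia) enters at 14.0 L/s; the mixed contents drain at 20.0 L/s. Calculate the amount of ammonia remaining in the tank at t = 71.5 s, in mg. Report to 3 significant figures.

6.74 mg

Let m(t) be the amount of ammonia. Volume: V(t) = V₀ + (Q_in − Q_out) t = 920 − 6.0000 t; V(71.5) = 491.00 L.
Solute balance: dm/dt = 0 − Q_out C = −Q_out m/V(t).
Separate: dm/m = −Q_out dt/V(t) ⇒ ln(m/m₀) = −(Q_out/(Q_in−Q_out)) ln(V/V₀).
m = m₀ (V₀/V)^(Q_out/(Q_in−Q_out)) = 54.7 × (920/491.00)^(-3.3333) = 6.7448 mg.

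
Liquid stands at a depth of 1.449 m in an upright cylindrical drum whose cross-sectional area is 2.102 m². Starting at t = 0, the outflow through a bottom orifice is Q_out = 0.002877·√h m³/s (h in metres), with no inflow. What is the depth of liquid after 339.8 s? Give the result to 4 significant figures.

0.9432 m

Mass balance (ρ constant): A dh/dt = −0.002877 √h.
Separate and integrate: 2(√h − √h₀) = −(0.002877/A) t.
√h = √1.449 − 0.002877·339.8/(2·2.102) = 1.20374 − 0.232542 = 0.971203.
h = 0.971203² = 0.943235 m.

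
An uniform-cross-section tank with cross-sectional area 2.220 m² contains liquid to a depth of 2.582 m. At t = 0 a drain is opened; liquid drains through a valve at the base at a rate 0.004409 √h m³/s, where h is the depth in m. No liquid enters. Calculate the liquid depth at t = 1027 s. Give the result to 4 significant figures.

Unsteady balance on liquid volume: A dh/dt = −0.004409 √h.
Separate and integrate: 2(√h − √h₀) = −(0.004409/A) t.
√h = √2.582 − 0.004409·1027/(2·2.220) = 1.60686 − 1.01983 = 0.587031.
h = 0.587031² = 0.344605 m.

0.3446 m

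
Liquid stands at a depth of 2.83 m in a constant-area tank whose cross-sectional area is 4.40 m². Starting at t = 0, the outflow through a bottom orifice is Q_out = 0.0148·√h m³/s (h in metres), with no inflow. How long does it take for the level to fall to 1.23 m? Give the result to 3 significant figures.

With no inflow, A dh/dt = −0.0148 √h.
This is separable: 2 d(√h)/dt = −0.0148/A, so √h = √h₀ − (0.0148/(2A)) t.
t = 2A(√h₀ − √h)/0.0148 = 2·4.40·(√2.83 − √1.23)/0.0148
  = 8.8000 × (1.6823 − 1.1091) / 0.0148 = 340.83 s.

341 s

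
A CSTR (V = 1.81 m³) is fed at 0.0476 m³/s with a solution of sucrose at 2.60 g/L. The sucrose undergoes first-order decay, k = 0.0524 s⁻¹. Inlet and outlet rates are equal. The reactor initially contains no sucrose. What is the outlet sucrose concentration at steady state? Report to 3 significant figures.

0.869 g/L

Species balance: V dC/dt = Q C_in − Q C − k V C.
Steady state (dC/dt = 0): C_ss = Q C_in/(Q + kV) = C_in/(1 + kV/Q).
C_ss = 0.0476·2.60/(0.0476 + 0.0524·1.81) = 0.12376/0.14244 = 0.86883 g/L.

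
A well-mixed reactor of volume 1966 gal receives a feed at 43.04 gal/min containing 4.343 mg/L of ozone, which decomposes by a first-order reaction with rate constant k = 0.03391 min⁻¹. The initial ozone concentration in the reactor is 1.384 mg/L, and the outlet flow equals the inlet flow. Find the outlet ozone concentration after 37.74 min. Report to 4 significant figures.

Accumulation = in − out − consumed: V dC/dt = Q C_in − Q C − k V C.
dC/dt = (Q/V) C_in − (Q/V + k) C; effective rate a = Q/V + k = 0.0218922 + 0.03391 = 0.0558022 min⁻¹.
C_ss = Q C_in/(Q + kV) = 1.70383 mg/L; C(t) = C_ss + (C₀ − C_ss) e^(−a t).
C(37.74) = 1.70383 + (-0.319835)·e^(−0.0558022·37.74) = 1.70383 + (-0.319835)·0.121727 = 1.66490 mg/L.

1.665 mg/L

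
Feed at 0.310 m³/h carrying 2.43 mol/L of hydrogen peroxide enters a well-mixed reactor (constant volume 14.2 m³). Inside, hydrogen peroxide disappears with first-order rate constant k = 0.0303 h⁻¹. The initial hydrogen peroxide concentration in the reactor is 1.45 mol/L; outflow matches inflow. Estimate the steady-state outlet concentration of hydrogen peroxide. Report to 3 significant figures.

1.02 mol/L

V dC/dt = Q(C_in − C) − k V C.
Steady state (dC/dt = 0): C_ss = Q C_in/(Q + kV) = C_in/(1 + kV/Q).
C_ss = 0.310·2.43/(0.310 + 0.0303·14.2) = 0.75330/0.74026 = 1.0176 mol/L.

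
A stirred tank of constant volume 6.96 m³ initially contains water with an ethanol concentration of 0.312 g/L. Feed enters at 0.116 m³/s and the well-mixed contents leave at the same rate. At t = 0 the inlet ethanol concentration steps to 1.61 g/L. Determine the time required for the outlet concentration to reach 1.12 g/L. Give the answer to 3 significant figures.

Species balance: V dC/dt = Q(C_in − C) ⇒ τ = V/Q = 60.000 s.
C(t) = C_in + (C₀ − C_in) e^(−t/τ). Set C = 1.12 and solve for t:
e^(−t/τ) = (C − C_in)/(C₀ − C_in) = (1.12 − 1.61)/(0.312 − 1.61) = 0.37750
t = −τ ln(…) = 60.000 × 0.97417 = 58.450 s.

58.5 s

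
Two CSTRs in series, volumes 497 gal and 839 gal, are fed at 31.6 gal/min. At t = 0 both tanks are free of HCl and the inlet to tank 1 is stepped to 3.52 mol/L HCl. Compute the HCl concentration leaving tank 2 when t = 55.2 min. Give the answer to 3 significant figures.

Time constants: τᵢ = Vᵢ/Q for each well-mixed tank.
τ₁ = 497/31.6 = 15.728 min; τ₂ = 839/31.6 = 26.551 min.
Solving the cascade with C₁(0)=C₂(0)=0 gives C₂(t) = C_in[1 − (τ₁ e^(−t/τ₁) − τ₂ e^(−t/τ₂))/(τ₁ − τ₂)].
At t = 55.2: e^(−t/τ₁) = 0.029906, e^(−t/τ₂) = 0.12505.
C₂ = 3.52·[1 − (15.728·0.029906 − 26.551·0.12505)/(-10.823)] = 3.52·0.73669 = 2.5931 mol/L.

2.59 mol/L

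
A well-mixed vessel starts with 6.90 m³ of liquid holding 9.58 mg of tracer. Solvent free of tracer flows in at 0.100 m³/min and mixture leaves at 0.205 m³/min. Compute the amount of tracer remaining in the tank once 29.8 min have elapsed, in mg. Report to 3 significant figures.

2.94 mg

Total volume: dV/dt = Q_in − Q_out = -0.10500 m³/min, so V(t) = 6.90 − 0.10500 t and V(29.8) = 3.7710 m³.
Solute balance: dm/dt = 0 − Q_out C = −Q_out m/V(t).
Separate: dm/m = −Q_out dt/V(t) ⇒ ln(m/m₀) = −(Q_out/(Q_in−Q_out)) ln(V/V₀).
m = m₀ (V₀/V)^(Q_out/(Q_in−Q_out)) = 9.58 × (6.90/3.7710)^(-1.9524) = 2.9449 mg.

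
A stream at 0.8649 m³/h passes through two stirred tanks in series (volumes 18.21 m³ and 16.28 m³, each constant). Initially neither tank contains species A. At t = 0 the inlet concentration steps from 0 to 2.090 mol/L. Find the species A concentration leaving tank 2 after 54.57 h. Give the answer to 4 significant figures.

1.584 mol/L

Species balance on tank i: dCᵢ/dt = (Cᵢ₋₁ − Cᵢ)/τᵢ with τᵢ = Vᵢ/Q.
τ₁ = 18.21/0.8649 = 21.0545 h; τ₂ = 16.28/0.8649 = 18.8230 h.
Solving the cascade with C₁(0)=C₂(0)=0 gives C₂(t) = C_in[1 − (τ₁ e^(−t/τ₁) − τ₂ e^(−t/τ₂))/(τ₁ − τ₂)].
At t = 54.57: e^(−t/τ₁) = 0.0748814, e^(−t/τ₂) = 0.0550719.
C₂ = 2.090·[1 − (21.0545·0.0748814 − 18.8230·0.0550719)/(2.23147)] = 2.090·0.758021 = 1.58426 mol/L.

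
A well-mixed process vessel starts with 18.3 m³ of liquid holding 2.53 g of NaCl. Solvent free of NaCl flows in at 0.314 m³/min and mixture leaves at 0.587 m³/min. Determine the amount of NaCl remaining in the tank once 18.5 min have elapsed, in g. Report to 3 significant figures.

1.26 g

Let m(t) be the amount of NaCl. Volume: V(t) = V₀ + (Q_in − Q_out) t = 18.3 − 0.27300 t; V(18.5) = 13.250 m³.
No NaCl enters, so dm/dt = −Q_out · (m/V).
Separate: dm/m = −Q_out dt/V(t) ⇒ ln(m/m₀) = −(Q_out/(Q_in−Q_out)) ln(V/V₀).
m = m₀ (V₀/V)^(Q_out/(Q_in−Q_out)) = 2.53 × (18.3/13.250)^(-2.1502) = 1.2634 g.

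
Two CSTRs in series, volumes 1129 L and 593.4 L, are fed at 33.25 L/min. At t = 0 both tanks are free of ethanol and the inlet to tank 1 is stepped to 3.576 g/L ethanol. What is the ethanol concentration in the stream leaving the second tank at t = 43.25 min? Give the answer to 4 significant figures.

Each tank obeys Vᵢ dCᵢ/dt = Q(Cᵢ₋₁ − Cᵢ), so τᵢ = Vᵢ/Q.
τ₁ = 1129/33.25 = 33.9549 min; τ₂ = 593.4/33.25 = 17.8466 min.
Tank 1: C₁ = C_in(1 − e^(−t/τ₁)). Tank 2 (τ₁ ≠ τ₂): C₂ = C_in[1 − (τ₁ e^(−t/τ₁) − τ₂ e^(−t/τ₂))/(τ₁ − τ₂)].
At t = 43.25: e^(−t/τ₁) = 0.279781, e^(−t/τ₂) = 0.0886173.
C₂ = 3.576·[1 − (33.9549·0.279781 − 17.8466·0.0886173)/(16.1083)] = 3.576·0.508426 = 1.81813 g/L.

1.818 g/L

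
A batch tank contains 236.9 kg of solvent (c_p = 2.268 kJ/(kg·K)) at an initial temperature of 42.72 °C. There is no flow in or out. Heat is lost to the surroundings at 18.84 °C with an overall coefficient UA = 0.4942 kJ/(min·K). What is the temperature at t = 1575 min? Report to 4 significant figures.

24.45 °C

Lumped-capacitance energy balance: M c_p dT/dt = UA(T_amb − T).
dT/dt = (T_ss − T)/τ with T_ss = T_amb = 18.8400 °C, τ = M c_p/UA = 236.9·2.268/0.4942 = 1087.19 min.
This is linear first-order; T(t) = T_ss + (T₀ − T_ss) e^(−t/τ).
T(1575) = 18.8400 + (23.8800)·0.234878 = 24.4489 °C.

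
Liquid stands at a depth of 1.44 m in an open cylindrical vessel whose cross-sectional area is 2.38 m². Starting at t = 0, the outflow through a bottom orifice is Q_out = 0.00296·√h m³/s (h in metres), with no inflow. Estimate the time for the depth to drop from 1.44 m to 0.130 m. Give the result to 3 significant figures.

1350 s

A dh/dt = −Q_out = −0.00296 √h.
∫ h^(−1/2) dh = −(0.00296/A) ∫ dt, giving 2√h = 2√h₀ − (0.00296/A) t.
t = 2A(√h₀ − √h)/0.00296 = 2·2.38·(√1.44 − √0.130)/0.00296
  = 4.7600 × (1.2000 − 0.36056) / 0.00296 = 1349.9 s.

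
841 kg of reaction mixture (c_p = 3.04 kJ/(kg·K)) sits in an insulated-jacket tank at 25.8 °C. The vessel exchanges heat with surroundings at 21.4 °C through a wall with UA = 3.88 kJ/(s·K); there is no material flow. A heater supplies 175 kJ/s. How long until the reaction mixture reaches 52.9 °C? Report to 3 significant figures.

Energy balance: M c_p dT/dt = −UA(T − T_amb) + Q̇.
τ = M c_p/UA = 658.93 s; T_ss = T_amb + Q̇/UA = 21.4 + 175/3.88 = 66.503 °C.
T(t) = T_ss + (T₀ − T_ss)e^(−t/τ); set T = 52.9:
t = −τ ln[(T − T_ss)/(T₀ − T_ss)] = −658.93 · ln(0.33420) = 722.19 s.

722 s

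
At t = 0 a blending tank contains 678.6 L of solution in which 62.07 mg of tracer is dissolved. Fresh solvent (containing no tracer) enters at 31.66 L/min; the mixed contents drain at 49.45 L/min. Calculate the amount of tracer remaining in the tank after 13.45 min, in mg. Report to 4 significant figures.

Total volume: dV/dt = Q_in − Q_out = -17.7900 L/min, so V(t) = 678.6 − 17.7900 t and V(13.45) = 439.325 L.
Solute balance: dm/dt = 0 − Q_out C = −Q_out m/V(t).
dm/m = −Q_out dt/(V₀ − 17.7900 t); integrating gives ln(m/m₀) = −(Q_out/(Q_in−Q_out)) ln(V/V₀).
m = m₀ (V₀/V)^(Q_out/(Q_in−Q_out)) = 62.07 × (678.6/439.325)^(-2.77965) = 18.5355 mg.

18.54 mg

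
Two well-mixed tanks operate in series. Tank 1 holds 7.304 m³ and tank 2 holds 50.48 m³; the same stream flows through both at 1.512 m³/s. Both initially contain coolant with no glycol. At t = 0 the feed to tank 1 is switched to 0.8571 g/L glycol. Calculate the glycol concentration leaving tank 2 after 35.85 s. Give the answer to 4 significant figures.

Each tank obeys Vᵢ dCᵢ/dt = Q(Cᵢ₋₁ − Cᵢ), so τᵢ = Vᵢ/Q.
τ₁ = 7.304/1.512 = 4.83069 s; τ₂ = 50.48/1.512 = 33.3862 s.
Tank 1: C₁ = C_in(1 − e^(−t/τ₁)). Tank 2 (τ₁ ≠ τ₂): C₂ = C_in[1 − (τ₁ e^(−t/τ₁) − τ₂ e^(−t/τ₂))/(τ₁ − τ₂)].
At t = 35.85: e^(−t/τ₁) = 0.000598369, e^(−t/τ₂) = 0.341709.
C₂ = 0.8571·[1 − (4.83069·0.000598369 − 33.3862·0.341709)/(-28.5556)] = 0.8571·0.600586 = 0.514762 g/L.

0.5148 g/L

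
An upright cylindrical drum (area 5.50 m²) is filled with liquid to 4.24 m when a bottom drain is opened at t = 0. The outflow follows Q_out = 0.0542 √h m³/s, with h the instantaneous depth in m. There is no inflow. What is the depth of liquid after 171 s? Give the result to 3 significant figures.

With no inflow, A dh/dt = −0.0542 √h.
∫ h^(−1/2) dh = −(0.0542/A) ∫ dt, giving 2√h = 2√h₀ − (0.0542/A) t.
√h = √4.24 − 0.0542·171/(2·5.50) = 2.0591 − 0.84256 = 1.2166.
h = 1.2166² = 1.4800 m.

1.48 m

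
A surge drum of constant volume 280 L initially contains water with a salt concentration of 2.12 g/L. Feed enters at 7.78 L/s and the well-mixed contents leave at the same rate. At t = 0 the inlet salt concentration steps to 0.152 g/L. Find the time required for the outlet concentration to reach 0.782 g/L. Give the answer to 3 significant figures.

Species balance: V dC/dt = Q(C_in − C) ⇒ τ = V/Q = 35.990 s.
C(t) = C_in + (C₀ − C_in) e^(−t/τ). Set C = 0.782 and solve for t:
e^(−t/τ) = (C − C_in)/(C₀ − C_in) = (0.782 − 0.152)/(2.12 − 0.152) = 0.32012
t = −τ ln(…) = 35.990 × 1.1391 = 40.994 s.

41.0 s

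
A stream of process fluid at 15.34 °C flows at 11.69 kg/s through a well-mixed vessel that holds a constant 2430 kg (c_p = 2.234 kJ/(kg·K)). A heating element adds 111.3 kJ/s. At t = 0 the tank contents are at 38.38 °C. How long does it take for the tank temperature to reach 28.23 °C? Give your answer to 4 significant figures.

161.7 s

M c_p dT/dt = ṁ c_p (T_in − T) + Q̇.
τ = M/ṁ = 207.870 s; T_ss = T_in + Q̇/(ṁ c_p) = 19.6018 °C.
T(t) = T_ss + (T₀ − T_ss) e^(−t/τ). Set T = 28.23:
e^(−t/τ) = (28.23 − 19.6018)/(38.38 − 19.6018) = 0.459478
t = −207.870 · ln(0.459478) = 161.653 s.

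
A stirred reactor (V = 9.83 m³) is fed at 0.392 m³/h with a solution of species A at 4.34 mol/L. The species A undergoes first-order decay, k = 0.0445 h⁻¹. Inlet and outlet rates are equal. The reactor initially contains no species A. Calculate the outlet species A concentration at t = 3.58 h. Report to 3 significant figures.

V dC/dt = Q(C_in − C) − k V C.
dC/dt = (Q/V) C_in − (Q/V + k) C; effective rate a = Q/V + k = 0.039878 + 0.0445 = 0.084378 h⁻¹.
C_ss = Q C_in/(Q + kV) = 2.0511 mol/L; C(t) = C_ss + (C₀ − C_ss) e^(−a t).
C(3.58) = 2.0511 + (-2.0511)·e^(−0.084378·3.58) = 2.0511 + (-2.0511)·0.73928 = 0.53476 mol/L.

0.535 mol/L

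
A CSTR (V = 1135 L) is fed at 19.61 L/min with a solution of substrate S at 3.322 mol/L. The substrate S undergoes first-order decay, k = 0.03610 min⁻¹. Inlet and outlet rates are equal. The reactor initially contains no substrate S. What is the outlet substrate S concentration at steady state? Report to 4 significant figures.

Accumulation = in − out − consumed: V dC/dt = Q C_in − Q C − k V C.
At steady state: 0 = Q C_in − (Q + kV) C_ss, so C_ss = Q C_in/(Q + kV).
C_ss = 19.61·3.322/(19.61 + 0.03610·1135) = 65.1444/60.5835 = 1.07528 mol/L.

1.075 mol/L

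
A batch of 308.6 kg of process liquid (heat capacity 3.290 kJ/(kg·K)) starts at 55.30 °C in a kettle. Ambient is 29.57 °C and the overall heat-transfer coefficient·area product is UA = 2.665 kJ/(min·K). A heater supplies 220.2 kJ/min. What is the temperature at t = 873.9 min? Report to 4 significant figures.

Lumped-capacitance energy balance: M c_p dT/dt = UA(T_amb − T) + Q̇.
dT/dt = (T_ss − T)/τ with T_ss = T_amb + Q̇/UA = 29.57 + 220.2/2.665 = 112.197 °C, τ = M c_p/UA = 308.6·3.290/2.665 = 380.973 min.
Integrating: T(t) = T_ss + (T₀ − T_ss) e^(−t/τ).
T(873.9) = 112.197 + (-56.8966)·0.100876 = 106.457 °C.

106.5 °C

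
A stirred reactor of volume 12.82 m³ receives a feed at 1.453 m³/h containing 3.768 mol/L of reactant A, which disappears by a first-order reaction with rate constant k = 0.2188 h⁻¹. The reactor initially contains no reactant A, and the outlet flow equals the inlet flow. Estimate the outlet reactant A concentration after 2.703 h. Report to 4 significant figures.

0.7619 mol/L

Species balance: V dC/dt = Q C_in − Q C − k V C.
This is linear with rate a = Q/V + k = 0.332139 h⁻¹.
C_ss = Q C_in/(Q + kV) = 1.28579 mol/L; C(t) = C_ss + (C₀ − C_ss) e^(−a t).
C(2.703) = 1.28579 + (-1.28579)·e^(−0.332139·2.703) = 1.28579 + (-1.28579)·0.407477 = 0.761859 mol/L.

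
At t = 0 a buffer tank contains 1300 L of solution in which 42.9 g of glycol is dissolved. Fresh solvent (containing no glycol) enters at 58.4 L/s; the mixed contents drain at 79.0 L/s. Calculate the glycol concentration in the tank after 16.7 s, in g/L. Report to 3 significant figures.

Total volume: dV/dt = Q_in − Q_out = -20.600 L/s, so V(t) = 1300 − 20.600 t and V(16.7) = 955.98 L.
No glycol enters, so dm/dt = −Q_out · (m/V).
dm/m = −Q_out dt/(V₀ − 20.600 t); integrating gives ln(m/m₀) = −(Q_out/(Q_in−Q_out)) ln(V/V₀).
m = m₀ (V₀/V)^(Q_out/(Q_in−Q_out)) = 42.9 × (1300/955.98)^(-3.8350) = 13.198 g.
C = m/V = 13.198/955.98 = 0.013806 g/L.

0.0138 g/L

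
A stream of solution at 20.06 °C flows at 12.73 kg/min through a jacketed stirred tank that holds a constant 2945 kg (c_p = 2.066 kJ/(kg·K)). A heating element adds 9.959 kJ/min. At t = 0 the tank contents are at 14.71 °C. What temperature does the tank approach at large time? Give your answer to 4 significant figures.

20.44 °C

Unsteady energy balance on the tank contents: M c_p dT/dt = ṁ c_p (T_in − T) + 9.959.
At steady state dT/dt = 0 ⇒ T_ss = T_in + Q̇/(ṁ c_p) = 20.06 + 9.959/(12.73·2.066) = 20.4387 °C.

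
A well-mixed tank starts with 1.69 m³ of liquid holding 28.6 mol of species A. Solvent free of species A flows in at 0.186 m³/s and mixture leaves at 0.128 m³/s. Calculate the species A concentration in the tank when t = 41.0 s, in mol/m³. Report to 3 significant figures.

Total volume: dV/dt = Q_in − Q_out = 0.058000 m³/s, so V(t) = 1.69 + 0.058000 t and V(41.0) = 4.0680 m³.
Solute balance: dm/dt = 0 − Q_out C = −Q_out m/V(t).
Separate: dm/m = −Q_out dt/V(t) ⇒ ln(m/m₀) = −(Q_out/(Q_in−Q_out)) ln(V/V₀).
m = m₀ (V₀/V)^(Q_out/(Q_in−Q_out)) = 28.6 × (1.69/4.0680)^(2.2069) = 4.1157 mol.
C = m/V = 4.1157/4.0680 = 1.0117 mol/m³.

1.01 mol/m³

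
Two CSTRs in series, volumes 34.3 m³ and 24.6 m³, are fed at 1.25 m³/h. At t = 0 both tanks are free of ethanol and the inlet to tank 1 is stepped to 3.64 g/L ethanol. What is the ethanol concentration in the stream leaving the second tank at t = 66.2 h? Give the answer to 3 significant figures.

2.81 g/L

Each tank obeys Vᵢ dCᵢ/dt = Q(Cᵢ₋₁ − Cᵢ), so τᵢ = Vᵢ/Q.
τ₁ = 34.3/1.25 = 27.440 h; τ₂ = 24.6/1.25 = 19.680 h.
Tank 1: C₁ = C_in(1 − e^(−t/τ₁)). Tank 2 (τ₁ ≠ τ₂): C₂ = C_in[1 − (τ₁ e^(−t/τ₁) − τ₂ e^(−t/τ₂))/(τ₁ − τ₂)].
At t = 66.2: e^(−t/τ₁) = 0.089588, e^(−t/τ₂) = 0.034603.
C₂ = 3.64·[1 − (27.440·0.089588 − 19.680·0.034603)/(7.7600)] = 3.64·0.77097 = 2.8063 g/L.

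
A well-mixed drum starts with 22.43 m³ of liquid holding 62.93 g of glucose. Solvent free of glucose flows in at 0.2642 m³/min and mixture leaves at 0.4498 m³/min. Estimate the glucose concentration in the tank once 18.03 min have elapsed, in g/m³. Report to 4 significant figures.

2.229 g/m³

Let m(t) be the amount of glucose. Volume: V(t) = V₀ + (Q_in − Q_out) t = 22.43 − 0.185600 t; V(18.03) = 19.0836 m³.
Solute balance: dm/dt = 0 − Q_out C = −Q_out m/V(t).
Separate: dm/m = −Q_out dt/V(t) ⇒ ln(m/m₀) = −(Q_out/(Q_in−Q_out)) ln(V/V₀).
m = m₀ (V₀/V)^(Q_out/(Q_in−Q_out)) = 62.93 × (22.43/19.0836)^(-2.42349) = 42.5408 g.
C = m/V = 42.5408/19.0836 = 2.22918 g/m³.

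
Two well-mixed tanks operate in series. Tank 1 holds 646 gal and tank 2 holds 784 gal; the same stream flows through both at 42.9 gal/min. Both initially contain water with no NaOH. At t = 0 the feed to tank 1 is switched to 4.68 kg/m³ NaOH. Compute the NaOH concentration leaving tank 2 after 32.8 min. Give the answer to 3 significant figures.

Each tank obeys Vᵢ dCᵢ/dt = Q(Cᵢ₋₁ − Cᵢ), so τᵢ = Vᵢ/Q.
τ₁ = 646/42.9 = 15.058 min; τ₂ = 784/42.9 = 18.275 min.
Tank 1: C₁ = C_in(1 − e^(−t/τ₁)). Tank 2 (τ₁ ≠ τ₂): C₂ = C_in[1 − (τ₁ e^(−t/τ₁) − τ₂ e^(−t/τ₂))/(τ₁ − τ₂)].
At t = 32.8: e^(−t/τ₁) = 0.11324, e^(−t/τ₂) = 0.16616.
C₂ = 4.68·[1 − (15.058·0.11324 − 18.275·0.16616)/(-3.2168)] = 4.68·0.58613 = 2.7431 kg/m³.

2.74 kg/m³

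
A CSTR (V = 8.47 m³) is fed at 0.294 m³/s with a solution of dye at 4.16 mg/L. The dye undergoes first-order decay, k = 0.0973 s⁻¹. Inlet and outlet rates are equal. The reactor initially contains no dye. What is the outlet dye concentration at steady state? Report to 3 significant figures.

Accumulation = in − out − consumed: V dC/dt = Q C_in − Q C − k V C.
Steady state (dC/dt = 0): C_ss = Q C_in/(Q + kV) = C_in/(1 + kV/Q).
C_ss = 0.294·4.16/(0.294 + 0.0973·8.47) = 1.2230/1.1181 = 1.0938 mg/L.

1.09 mg/L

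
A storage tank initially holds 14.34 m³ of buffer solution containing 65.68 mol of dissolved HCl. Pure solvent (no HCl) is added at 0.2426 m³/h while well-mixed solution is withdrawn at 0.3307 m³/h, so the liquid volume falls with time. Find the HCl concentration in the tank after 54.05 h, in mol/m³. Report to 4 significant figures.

Let m(t) be the amount of HCl. Volume: V(t) = V₀ + (Q_in − Q_out) t = 14.34 − 0.0881000 t; V(54.05) = 9.57820 m³.
Solute balance: dm/dt = 0 − Q_out C = −Q_out m/V(t).
dm/m = −Q_out dt/(V₀ − 0.0881000 t); integrating gives ln(m/m₀) = −(Q_out/(Q_in−Q_out)) ln(V/V₀).
m = m₀ (V₀/V)^(Q_out/(Q_in−Q_out)) = 65.68 × (14.34/9.57820)^(-3.75369) = 14.4391 mol.
C = m/V = 14.4391/9.57820 = 1.50750 mol/m³.

1.508 mol/m³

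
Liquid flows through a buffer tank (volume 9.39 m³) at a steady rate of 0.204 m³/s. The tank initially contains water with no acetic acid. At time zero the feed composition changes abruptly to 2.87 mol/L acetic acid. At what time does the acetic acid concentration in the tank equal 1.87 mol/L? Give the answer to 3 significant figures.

48.5 s

Accumulation = in − out for the solute gives V dC/dt = Q(C_in − C), so τ = V/Q = 46.029 s.
C(t) = C_in + (C₀ − C_in) e^(−t/τ). Set C = 1.87 and solve for t:
e^(−t/τ) = (C − C_in)/(C₀ − C_in) = (1.87 − 2.87)/(0 − 2.87) = 0.34843
t = −τ ln(…) = 46.029 × 1.0543 = 48.529 s.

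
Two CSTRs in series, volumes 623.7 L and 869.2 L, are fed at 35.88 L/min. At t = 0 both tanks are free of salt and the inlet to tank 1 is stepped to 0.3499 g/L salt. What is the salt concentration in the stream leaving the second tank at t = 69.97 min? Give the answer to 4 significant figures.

0.2968 g/L

Species balance on tank i: dCᵢ/dt = (Cᵢ₋₁ − Cᵢ)/τᵢ with τᵢ = Vᵢ/Q.
τ₁ = 623.7/35.88 = 17.3829 min; τ₂ = 869.2/35.88 = 24.2252 min.
Solving the cascade with C₁(0)=C₂(0)=0 gives C₂(t) = C_in[1 − (τ₁ e^(−t/τ₁) − τ₂ e^(−t/τ₂))/(τ₁ − τ₂)].
At t = 69.97: e^(−t/τ₁) = 0.0178597, e^(−t/τ₂) = 0.0556699.
C₂ = 0.3499·[1 − (17.3829·0.0178597 − 24.2252·0.0556699)/(-6.84225)] = 0.3499·0.848272 = 0.296810 g/L.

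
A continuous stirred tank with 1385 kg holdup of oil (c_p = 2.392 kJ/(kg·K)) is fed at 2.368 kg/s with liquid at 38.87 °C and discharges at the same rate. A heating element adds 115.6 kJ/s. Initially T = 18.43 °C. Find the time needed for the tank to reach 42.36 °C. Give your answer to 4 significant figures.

515.5 s

First-law balance (no shaft work): M c_p dT/dt = ṁ c_p (T_in − T) + 115.6.
τ = M/ṁ = 584.882 s; T_ss = T_in + Q̇/(ṁ c_p) = 59.2787 °C.
T(t) = T_ss + (T₀ − T_ss) e^(−t/τ). Set T = 42.36:
e^(−t/τ) = (42.36 − 59.2787)/(18.43 − 59.2787) = 0.414179
t = −584.882 · ln(0.414179) = 515.548 s.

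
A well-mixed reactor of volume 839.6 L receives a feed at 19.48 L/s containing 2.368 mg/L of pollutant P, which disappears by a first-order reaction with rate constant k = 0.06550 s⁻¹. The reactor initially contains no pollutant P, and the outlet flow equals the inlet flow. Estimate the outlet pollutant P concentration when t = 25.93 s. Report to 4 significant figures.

Accumulation = in − out − consumed: V dC/dt = Q C_in − Q C − k V C.
dC/dt = (Q/V) C_in − (Q/V + k) C; effective rate a = Q/V + k = 0.0232015 + 0.06550 = 0.0887015 s⁻¹.
C_ss = Q C_in/(Q + kV) = 0.619394 mg/L; C(t) = C_ss + (C₀ − C_ss) e^(−a t).
C(25.93) = 0.619394 + (-0.619394)·e^(−0.0887015·25.93) = 0.619394 + (-0.619394)·0.100256 = 0.557296 mg/L.

0.5573 mg/L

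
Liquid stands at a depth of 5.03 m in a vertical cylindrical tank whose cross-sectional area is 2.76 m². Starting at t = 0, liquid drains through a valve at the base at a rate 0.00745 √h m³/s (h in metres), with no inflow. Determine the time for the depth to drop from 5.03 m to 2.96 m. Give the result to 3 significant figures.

387 s

Mass balance (ρ constant): A dh/dt = −0.00745 √h.
∫ h^(−1/2) dh = −(0.00745/A) ∫ dt, giving 2√h = 2√h₀ − (0.00745/A) t.
t = 2A(√h₀ − √h)/0.00745 = 2·2.76·(√5.03 − √2.96)/0.00745
  = 5.5200 × (2.2428 − 1.7205) / 0.00745 = 386.99 s.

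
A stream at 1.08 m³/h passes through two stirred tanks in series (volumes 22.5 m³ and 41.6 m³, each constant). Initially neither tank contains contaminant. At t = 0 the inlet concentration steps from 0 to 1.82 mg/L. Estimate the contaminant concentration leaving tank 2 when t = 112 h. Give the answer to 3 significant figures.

Species balance on tank i: dCᵢ/dt = (Cᵢ₋₁ − Cᵢ)/τᵢ with τᵢ = Vᵢ/Q.
τ₁ = 22.5/1.08 = 20.833 h; τ₂ = 41.6/1.08 = 38.519 h.
Solving the cascade with C₁(0)=C₂(0)=0 gives C₂(t) = C_in[1 − (τ₁ e^(−t/τ₁) − τ₂ e^(−t/τ₂))/(τ₁ − τ₂)].
At t = 112: e^(−t/τ₁) = 0.0046263, e^(−t/τ₂) = 0.054602.
C₂ = 1.82·[1 − (20.833·0.0046263 − 38.519·0.054602)/(-17.685)] = 1.82·0.88653 = 1.6135 mg/L.

1.61 mg/L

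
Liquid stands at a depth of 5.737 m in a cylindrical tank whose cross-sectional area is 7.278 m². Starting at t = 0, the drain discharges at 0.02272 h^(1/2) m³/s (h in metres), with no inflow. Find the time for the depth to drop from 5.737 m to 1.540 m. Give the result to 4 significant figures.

739.5 s

With no inflow, A dh/dt = −0.02272 √h.
∫ h^(−1/2) dh = −(0.02272/A) ∫ dt, giving 2√h = 2√h₀ − (0.02272/A) t.
t = 2A(√h₀ − √h)/0.02272 = 2·7.278·(√5.737 − √1.540)/0.02272
  = 14.5560 × (2.39520 − 1.24097) / 0.02272 = 739.483 s.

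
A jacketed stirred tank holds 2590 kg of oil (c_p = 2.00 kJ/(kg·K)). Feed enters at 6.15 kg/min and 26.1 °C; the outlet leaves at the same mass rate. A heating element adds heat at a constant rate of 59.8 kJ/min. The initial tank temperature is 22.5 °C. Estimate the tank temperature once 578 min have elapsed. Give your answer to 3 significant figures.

28.8 °C

Energy balance: M c_p dT/dt = ṁ c_p (T_in − T) + 59.8.
Rearrange: dT/dt = (T_ss − T)/τ with τ = M/ṁ = 421.14 min and T_ss = T_in + Q̇/(ṁ c_p) = 30.962 °C.
Solution: T(t) = T_ss + (T₀ − T_ss) e^(−t/τ).
T(578) = 30.962 + (-8.4618)·e^(−578/421.14) = 30.962 + (-8.4618)·0.25348 = 28.817 °C.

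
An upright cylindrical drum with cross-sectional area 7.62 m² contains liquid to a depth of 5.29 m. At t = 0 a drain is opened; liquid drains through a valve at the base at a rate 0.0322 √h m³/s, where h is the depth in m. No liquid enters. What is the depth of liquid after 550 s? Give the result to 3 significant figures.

1.29 m

With no inflow, A dh/dt = −0.0322 √h.
∫ h^(−1/2) dh = −(0.0322/A) ∫ dt, giving 2√h = 2√h₀ − (0.0322/A) t.
√h = √5.29 − 0.0322·550/(2·7.62) = 2.3000 − 1.1621 = 1.1379.
h = 1.1379² = 1.2949 m.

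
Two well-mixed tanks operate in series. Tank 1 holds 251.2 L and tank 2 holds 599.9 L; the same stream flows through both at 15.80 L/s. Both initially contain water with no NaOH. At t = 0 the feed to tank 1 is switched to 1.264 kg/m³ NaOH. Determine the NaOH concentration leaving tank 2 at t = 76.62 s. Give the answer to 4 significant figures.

Time constants: τᵢ = Vᵢ/Q for each well-mixed tank.
τ₁ = 251.2/15.80 = 15.8987 s; τ₂ = 599.9/15.80 = 37.9684 s.
Solving the cascade with C₁(0)=C₂(0)=0 gives C₂(t) = C_in[1 − (τ₁ e^(−t/τ₁) − τ₂ e^(−t/τ₂))/(τ₁ − τ₂)].
At t = 76.62: e^(−t/τ₁) = 0.00807283, e^(−t/τ₂) = 0.132922.
C₂ = 1.264·[1 − (15.8987·0.00807283 − 37.9684·0.132922)/(-22.0696)] = 1.264·0.777139 = 0.982303 kg/m³.

0.9823 kg/m³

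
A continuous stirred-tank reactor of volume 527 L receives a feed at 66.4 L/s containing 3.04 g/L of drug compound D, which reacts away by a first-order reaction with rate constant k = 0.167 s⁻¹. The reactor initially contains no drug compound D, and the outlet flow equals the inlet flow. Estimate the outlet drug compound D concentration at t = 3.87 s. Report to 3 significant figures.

0.887 g/L

V dC/dt = Q(C_in − C) − k V C.
dC/dt = (Q/V) C_in − (Q/V + k) C; effective rate a = Q/V + k = 0.12600 + 0.167 = 0.29300 s⁻¹.
C_ss = Q C_in/(Q + kV) = 1.3073 g/L; C(t) = C_ss + (C₀ − C_ss) e^(−a t).
C(3.87) = 1.3073 + (-1.3073)·e^(−0.29300·3.87) = 1.3073 + (-1.3073)·0.32178 = 0.88663 g/L.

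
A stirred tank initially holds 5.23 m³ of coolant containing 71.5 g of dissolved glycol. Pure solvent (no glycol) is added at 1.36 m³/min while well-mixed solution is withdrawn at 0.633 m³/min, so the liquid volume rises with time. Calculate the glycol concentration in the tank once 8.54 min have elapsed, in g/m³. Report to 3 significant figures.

Let m(t) be the amount of glycol. Volume: V(t) = V₀ + (Q_in − Q_out) t = 5.23 + 0.72700 t; V(8.54) = 11.439 m³.
Solute balance: dm/dt = 0 − Q_out C = −Q_out m/V(t).
dm/m = −Q_out dt/(V₀ + 0.72700 t); integrating gives ln(m/m₀) = −(Q_out/(Q_in−Q_out)) ln(V/V₀).
m = m₀ (V₀/V)^(Q_out/(Q_in−Q_out)) = 71.5 × (5.23/11.439)^(0.87070) = 36.173 g.
C = m/V = 36.173/11.439 = 3.1623 g/m³.

3.16 g/m³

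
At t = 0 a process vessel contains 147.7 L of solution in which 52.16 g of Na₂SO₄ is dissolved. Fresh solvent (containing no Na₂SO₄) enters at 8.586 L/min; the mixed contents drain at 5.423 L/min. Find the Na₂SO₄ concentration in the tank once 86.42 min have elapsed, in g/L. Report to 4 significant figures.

0.02056 g/L

Total volume: dV/dt = Q_in − Q_out = 3.16300 L/min, so V(t) = 147.7 + 3.16300 t and V(86.42) = 421.046 L.
Species balance (pure solvent in): dm/dt = −Q_out · m/V(t).
Separate: dm/m = −Q_out dt/V(t) ⇒ ln(m/m₀) = −(Q_out/(Q_in−Q_out)) ln(V/V₀).
m = m₀ (V₀/V)^(Q_out/(Q_in−Q_out)) = 52.16 × (147.7/421.046)^(1.71451) = 8.65608 g.
C = m/V = 8.65608/421.046 = 0.0205585 g/L.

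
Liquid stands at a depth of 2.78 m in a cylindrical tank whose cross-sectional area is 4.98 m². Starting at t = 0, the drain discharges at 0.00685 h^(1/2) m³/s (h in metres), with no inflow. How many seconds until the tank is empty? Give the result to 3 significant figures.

2420 s

A dh/dt = −Q_out = −0.00685 √h.
Separate and integrate: 2(√h − √h₀) = −(0.00685/A) t.
Tank is empty when √h = 0: t_empty = 2A√h₀/0.00685.
t_empty = 2·4.98·√2.78/0.00685 = 9.9600·1.6673/0.00685 = 2424.3 s.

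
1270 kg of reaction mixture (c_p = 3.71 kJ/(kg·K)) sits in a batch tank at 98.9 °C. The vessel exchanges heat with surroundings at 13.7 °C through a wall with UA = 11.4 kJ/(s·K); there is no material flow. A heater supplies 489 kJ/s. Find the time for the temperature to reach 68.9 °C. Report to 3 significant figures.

Lumped-capacitance energy balance: M c_p dT/dt = UA(T_amb − T) + Q̇.
τ = M c_p/UA = 413.31 s; T_ss = T_amb + Q̇/UA = 13.7 + 489/11.4 = 56.595 °C.
T(t) = T_ss + (T₀ − T_ss)e^(−t/τ); set T = 68.9:
t = −τ ln[(T − T_ss)/(T₀ − T_ss)] = −413.31 · ln(0.29087) = 510.39 s.

510 s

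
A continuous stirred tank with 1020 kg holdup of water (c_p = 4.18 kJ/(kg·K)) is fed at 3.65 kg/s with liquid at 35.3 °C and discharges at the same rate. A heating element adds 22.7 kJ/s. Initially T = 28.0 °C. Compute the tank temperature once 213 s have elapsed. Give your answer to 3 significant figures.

32.7 °C

M c_p dT/dt = ṁ c_p (T_in − T) + Q̇.
Rearrange: dT/dt = (T_ss − T)/τ with τ = M/ṁ = 279.45 s and T_ss = T_in + Q̇/(ṁ c_p) = 36.788 °C.
This is linear first-order; T(t) = T_ss + (T₀ − T_ss) e^(−t/τ).
T(213) = 36.788 + (-8.7878)·e^(−213/279.45) = 36.788 + (-8.7878)·0.46664 = 32.687 °C.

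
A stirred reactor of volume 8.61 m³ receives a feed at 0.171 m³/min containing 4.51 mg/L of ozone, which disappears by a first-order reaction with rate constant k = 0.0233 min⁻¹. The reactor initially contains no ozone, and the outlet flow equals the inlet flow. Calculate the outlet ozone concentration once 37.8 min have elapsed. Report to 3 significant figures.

Species balance: V dC/dt = Q C_in − Q C − k V C.
This is linear with rate a = Q/V + k = 0.043161 min⁻¹.
C_ss = Q C_in/(Q + kV) = 2.0753 mg/L; C(t) = C_ss + (C₀ − C_ss) e^(−a t).
C(37.8) = 2.0753 + (-2.0753)·e^(−0.043161·37.8) = 2.0753 + (-2.0753)·0.19564 = 1.6693 mg/L.

1.67 mg/L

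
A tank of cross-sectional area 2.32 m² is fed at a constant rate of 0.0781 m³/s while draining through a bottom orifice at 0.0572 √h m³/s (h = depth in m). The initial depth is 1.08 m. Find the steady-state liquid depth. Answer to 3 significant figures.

1.86 m

Volume balance on the tank: A dh/dt = Q_in − 0.0572 √h. At steady state dh/dt = 0:
Q_in = 0.0572 √h_ss ⇒ √h_ss = 0.0781/0.0572 = 1.3654.
h_ss = 1.3654² = 1.8643 m. (Since h₀ = 1.08 m < h_ss, the level will rise toward this value.)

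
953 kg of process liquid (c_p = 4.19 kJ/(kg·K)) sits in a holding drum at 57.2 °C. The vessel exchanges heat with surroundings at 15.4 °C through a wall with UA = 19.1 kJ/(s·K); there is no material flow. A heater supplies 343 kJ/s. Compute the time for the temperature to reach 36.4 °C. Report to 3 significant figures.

430 s

Unsteady energy balance on the tank contents: M c_p dT/dt = −UA(T − T_amb) + Q̇.
τ = M c_p/UA = 209.06 s; T_ss = T_amb + Q̇/UA = 15.4 + 343/19.1 = 33.358 °C.
T(t) = T_ss + (T₀ − T_ss)e^(−t/τ); set T = 36.4:
t = −τ ln[(T − T_ss)/(T₀ − T_ss)] = −209.06 · ln(0.12759) = 430.45 s.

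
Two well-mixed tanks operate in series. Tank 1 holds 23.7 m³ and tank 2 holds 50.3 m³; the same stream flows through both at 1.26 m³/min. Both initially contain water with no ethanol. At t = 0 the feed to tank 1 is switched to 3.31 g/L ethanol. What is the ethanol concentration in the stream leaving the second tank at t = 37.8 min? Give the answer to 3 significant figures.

Time constants: τᵢ = Vᵢ/Q for each well-mixed tank.
τ₁ = 23.7/1.26 = 18.810 min; τ₂ = 50.3/1.26 = 39.921 min.
Tank 1: C₁ = C_in(1 − e^(−t/τ₁)). Tank 2 (τ₁ ≠ τ₂): C₂ = C_in[1 − (τ₁ e^(−t/τ₁) − τ₂ e^(−t/τ₂))/(τ₁ − τ₂)].
At t = 37.8: e^(−t/τ₁) = 0.13404, e^(−t/τ₂) = 0.38795.
C₂ = 3.31·[1 − (18.810·0.13404 − 39.921·0.38795)/(-21.111)] = 3.31·0.38582 = 1.2771 g/L.

1.28 g/L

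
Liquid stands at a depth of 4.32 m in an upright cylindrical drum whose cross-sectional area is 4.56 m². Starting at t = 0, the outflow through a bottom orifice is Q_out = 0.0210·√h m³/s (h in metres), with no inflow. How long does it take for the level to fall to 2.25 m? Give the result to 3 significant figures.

A dh/dt = −Q_out = −0.0210 √h.
Separate and integrate: 2(√h − √h₀) = −(0.0210/A) t.
t = 2A(√h₀ − √h)/0.0210 = 2·4.56·(√4.32 − √2.25)/0.0210
  = 9.1200 × (2.0785 − 1.5000) / 0.0210 = 251.22 s.

251 s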